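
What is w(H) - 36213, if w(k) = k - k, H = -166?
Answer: -36213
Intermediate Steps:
w(k) = 0
w(H) - 36213 = 0 - 36213 = -36213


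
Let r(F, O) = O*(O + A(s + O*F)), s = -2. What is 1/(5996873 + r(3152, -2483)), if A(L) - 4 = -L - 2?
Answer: -1/19420838698 ≈ -5.1491e-11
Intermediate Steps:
A(L) = 2 - L (A(L) = 4 + (-L - 2) = 4 + (-2 - L) = 2 - L)
r(F, O) = O*(4 + O - F*O) (r(F, O) = O*(O + (2 - (-2 + O*F))) = O*(O + (2 - (-2 + F*O))) = O*(O + (2 + (2 - F*O))) = O*(O + (4 - F*O)) = O*(4 + O - F*O))
1/(5996873 + r(3152, -2483)) = 1/(5996873 - 2483*(4 - 2483 - 1*3152*(-2483))) = 1/(5996873 - 2483*(4 - 2483 + 7826416)) = 1/(5996873 - 2483*7823937) = 1/(5996873 - 19426835571) = 1/(-19420838698) = -1/19420838698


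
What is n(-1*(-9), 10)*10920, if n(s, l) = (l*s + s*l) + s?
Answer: 2063880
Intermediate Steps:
n(s, l) = s + 2*l*s (n(s, l) = (l*s + l*s) + s = 2*l*s + s = s + 2*l*s)
n(-1*(-9), 10)*10920 = ((-1*(-9))*(1 + 2*10))*10920 = (9*(1 + 20))*10920 = (9*21)*10920 = 189*10920 = 2063880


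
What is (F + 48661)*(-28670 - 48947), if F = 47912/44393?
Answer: -167672565502645/44393 ≈ -3.7770e+9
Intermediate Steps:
F = 47912/44393 (F = 47912*(1/44393) = 47912/44393 ≈ 1.0793)
(F + 48661)*(-28670 - 48947) = (47912/44393 + 48661)*(-28670 - 48947) = (2160255685/44393)*(-77617) = -167672565502645/44393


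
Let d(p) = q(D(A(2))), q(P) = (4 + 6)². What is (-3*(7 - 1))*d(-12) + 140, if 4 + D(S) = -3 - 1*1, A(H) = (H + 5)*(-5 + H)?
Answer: -1660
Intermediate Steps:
A(H) = (-5 + H)*(5 + H) (A(H) = (5 + H)*(-5 + H) = (-5 + H)*(5 + H))
D(S) = -8 (D(S) = -4 + (-3 - 1*1) = -4 + (-3 - 1) = -4 - 4 = -8)
q(P) = 100 (q(P) = 10² = 100)
d(p) = 100
(-3*(7 - 1))*d(-12) + 140 = -3*(7 - 1)*100 + 140 = -3*6*100 + 140 = -18*100 + 140 = -1800 + 140 = -1660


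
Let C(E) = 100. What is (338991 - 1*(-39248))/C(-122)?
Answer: 378239/100 ≈ 3782.4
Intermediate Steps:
(338991 - 1*(-39248))/C(-122) = (338991 - 1*(-39248))/100 = (338991 + 39248)*(1/100) = 378239*(1/100) = 378239/100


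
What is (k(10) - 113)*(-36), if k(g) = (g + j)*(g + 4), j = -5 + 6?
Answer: -1476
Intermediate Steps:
j = 1
k(g) = (1 + g)*(4 + g) (k(g) = (g + 1)*(g + 4) = (1 + g)*(4 + g))
(k(10) - 113)*(-36) = ((4 + 10² + 5*10) - 113)*(-36) = ((4 + 100 + 50) - 113)*(-36) = (154 - 113)*(-36) = 41*(-36) = -1476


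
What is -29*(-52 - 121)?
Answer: 5017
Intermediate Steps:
-29*(-52 - 121) = -29*(-173) = 5017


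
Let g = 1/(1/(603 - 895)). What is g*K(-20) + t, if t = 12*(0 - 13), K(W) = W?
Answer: 5684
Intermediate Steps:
g = -292 (g = 1/(1/(-292)) = 1/(-1/292) = -292)
t = -156 (t = 12*(-13) = -156)
g*K(-20) + t = -292*(-20) - 156 = 5840 - 156 = 5684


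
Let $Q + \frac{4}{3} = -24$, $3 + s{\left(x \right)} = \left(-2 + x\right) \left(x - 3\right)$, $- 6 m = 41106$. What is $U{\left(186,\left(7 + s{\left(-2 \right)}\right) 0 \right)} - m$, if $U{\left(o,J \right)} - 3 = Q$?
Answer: $\frac{20486}{3} \approx 6828.7$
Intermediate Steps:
$m = -6851$ ($m = \left(- \frac{1}{6}\right) 41106 = -6851$)
$s{\left(x \right)} = -3 + \left(-3 + x\right) \left(-2 + x\right)$ ($s{\left(x \right)} = -3 + \left(-2 + x\right) \left(x - 3\right) = -3 + \left(-2 + x\right) \left(-3 + x\right) = -3 + \left(-3 + x\right) \left(-2 + x\right)$)
$Q = - \frac{76}{3}$ ($Q = - \frac{4}{3} - 24 = - \frac{76}{3} \approx -25.333$)
$U{\left(o,J \right)} = - \frac{67}{3}$ ($U{\left(o,J \right)} = 3 - \frac{76}{3} = - \frac{67}{3}$)
$U{\left(186,\left(7 + s{\left(-2 \right)}\right) 0 \right)} - m = - \frac{67}{3} - -6851 = - \frac{67}{3} + 6851 = \frac{20486}{3}$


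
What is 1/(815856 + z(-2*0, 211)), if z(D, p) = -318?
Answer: 1/815538 ≈ 1.2262e-6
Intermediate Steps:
1/(815856 + z(-2*0, 211)) = 1/(815856 - 318) = 1/815538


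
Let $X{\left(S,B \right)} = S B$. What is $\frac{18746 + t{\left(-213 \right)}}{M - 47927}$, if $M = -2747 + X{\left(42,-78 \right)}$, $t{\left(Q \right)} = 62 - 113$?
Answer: $- \frac{3739}{10790} \approx -0.34652$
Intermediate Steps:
$X{\left(S,B \right)} = B S$
$t{\left(Q \right)} = -51$ ($t{\left(Q \right)} = 62 - 113 = -51$)
$M = -6023$ ($M = -2747 - 3276 = -6023$)
$\frac{18746 + t{\left(-213 \right)}}{M - 47927} = \frac{18746 - 51}{-6023 - 47927} = \frac{18695}{-53950} = 18695 \left(- \frac{1}{53950}\right) = - \frac{3739}{10790}$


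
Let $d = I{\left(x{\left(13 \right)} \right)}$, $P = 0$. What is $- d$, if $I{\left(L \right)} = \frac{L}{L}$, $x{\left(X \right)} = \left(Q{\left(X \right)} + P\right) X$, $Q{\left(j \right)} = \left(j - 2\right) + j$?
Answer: $-1$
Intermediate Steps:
$Q{\left(j \right)} = -2 + 2 j$ ($Q{\left(j \right)} = \left(-2 + j\right) + j = -2 + 2 j$)
$x{\left(X \right)} = X \left(-2 + 2 X\right)$ ($x{\left(X \right)} = \left(\left(-2 + 2 X\right) + 0\right) X = \left(-2 + 2 X\right) X = X \left(-2 + 2 X\right)$)
$I{\left(L \right)} = 1$
$d = 1$
$- d = \left(-1\right) 1 = -1$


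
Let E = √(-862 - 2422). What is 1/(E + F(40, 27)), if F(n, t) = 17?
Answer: 17/3573 - 2*I*√821/3573 ≈ 0.0047579 - 0.016039*I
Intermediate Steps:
E = 2*I*√821 (E = √(-3284) = 2*I*√821 ≈ 57.306*I)
1/(E + F(40, 27)) = 1/(2*I*√821 + 17) = 1/(17 + 2*I*√821)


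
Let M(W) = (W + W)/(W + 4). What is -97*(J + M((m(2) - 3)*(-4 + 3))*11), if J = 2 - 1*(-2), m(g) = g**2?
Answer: 970/3 ≈ 323.33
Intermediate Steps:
M(W) = 2*W/(4 + W) (M(W) = (2*W)/(4 + W) = 2*W/(4 + W))
J = 4 (J = 2 + 2 = 4)
-97*(J + M((m(2) - 3)*(-4 + 3))*11) = -97*(4 + (2*((2**2 - 3)*(-4 + 3))/(4 + (2**2 - 3)*(-4 + 3)))*11) = -97*(4 + (2*((4 - 3)*(-1))/(4 + (4 - 3)*(-1)))*11) = -97*(4 + (2*(1*(-1))/(4 + 1*(-1)))*11) = -97*(4 + (2*(-1)/(4 - 1))*11) = -97*(4 + (2*(-1)/3)*11) = -97*(4 + (2*(-1)*(1/3))*11) = -97*(4 - 2/3*11) = -97*(4 - 22/3) = -97*(-10/3) = 970/3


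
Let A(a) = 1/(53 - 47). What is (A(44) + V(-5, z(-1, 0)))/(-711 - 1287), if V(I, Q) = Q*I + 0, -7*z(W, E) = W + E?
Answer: 23/83916 ≈ 0.00027408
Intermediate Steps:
A(a) = ⅙ (A(a) = 1/6 = ⅙)
z(W, E) = -E/7 - W/7 (z(W, E) = -(W + E)/7 = -(E + W)/7 = -E/7 - W/7)
V(I, Q) = I*Q (V(I, Q) = I*Q + 0 = I*Q)
(A(44) + V(-5, z(-1, 0)))/(-711 - 1287) = (⅙ - 5*(-⅐*0 - ⅐*(-1)))/(-711 - 1287) = (⅙ - 5*(0 + ⅐))/(-1998) = (⅙ - 5*⅐)*(-1/1998) = (⅙ - 5/7)*(-1/1998) = -23/42*(-1/1998) = 23/83916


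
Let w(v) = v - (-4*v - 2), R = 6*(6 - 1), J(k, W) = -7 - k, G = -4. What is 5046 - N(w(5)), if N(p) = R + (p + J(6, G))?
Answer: 5002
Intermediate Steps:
R = 30 (R = 6*5 = 30)
w(v) = 2 + 5*v (w(v) = v - (-2 - 4*v) = v + (2 + 4*v) = 2 + 5*v)
N(p) = 17 + p (N(p) = 30 + (p + (-7 - 1*6)) = 30 + (p + (-7 - 6)) = 30 + (p - 13) = 30 + (-13 + p) = 17 + p)
5046 - N(w(5)) = 5046 - (17 + (2 + 5*5)) = 5046 - (17 + (2 + 25)) = 5046 - (17 + 27) = 5046 - 1*44 = 5046 - 44 = 5002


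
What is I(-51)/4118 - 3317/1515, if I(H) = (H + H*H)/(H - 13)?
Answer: -439032617/199640640 ≈ -2.1991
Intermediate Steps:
I(H) = (H + H²)/(-13 + H)
I(-51)/4118 - 3317/1515 = -51*(1 - 51)/(-13 - 51)/4118 - 3317/1515 = -51*(-50)/(-64)*(1/4118) - 3317*1/1515 = -51*(-1/64)*(-50)*(1/4118) - 3317/1515 = -1275/32*1/4118 - 3317/1515 = -1275/131776 - 3317/1515 = -439032617/199640640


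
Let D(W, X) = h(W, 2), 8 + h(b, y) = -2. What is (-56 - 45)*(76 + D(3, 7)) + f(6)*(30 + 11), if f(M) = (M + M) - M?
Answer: -6420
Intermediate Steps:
h(b, y) = -10 (h(b, y) = -8 - 2 = -10)
D(W, X) = -10
f(M) = M (f(M) = 2*M - M = M)
(-56 - 45)*(76 + D(3, 7)) + f(6)*(30 + 11) = (-56 - 45)*(76 - 10) + 6*(30 + 11) = -101*66 + 6*41 = -6666 + 246 = -6420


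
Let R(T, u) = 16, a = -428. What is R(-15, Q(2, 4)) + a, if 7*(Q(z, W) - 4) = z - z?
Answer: -412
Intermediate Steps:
Q(z, W) = 4 (Q(z, W) = 4 + (z - z)/7 = 4 + (⅐)*0 = 4 + 0 = 4)
R(-15, Q(2, 4)) + a = 16 - 428 = -412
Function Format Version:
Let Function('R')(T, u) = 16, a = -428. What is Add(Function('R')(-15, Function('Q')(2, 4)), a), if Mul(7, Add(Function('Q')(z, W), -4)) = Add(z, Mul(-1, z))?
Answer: -412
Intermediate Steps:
Function('Q')(z, W) = 4 (Function('Q')(z, W) = Add(4, Mul(Rational(1, 7), Add(z, Mul(-1, z)))) = Add(4, Mul(Rational(1, 7), 0)) = Add(4, 0) = 4)
Add(Function('R')(-15, Function('Q')(2, 4)), a) = Add(16, -428) = -412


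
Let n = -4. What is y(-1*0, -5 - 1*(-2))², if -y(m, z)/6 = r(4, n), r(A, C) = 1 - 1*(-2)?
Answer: 324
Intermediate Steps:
r(A, C) = 3 (r(A, C) = 1 + 2 = 3)
y(m, z) = -18 (y(m, z) = -6*3 = -18)
y(-1*0, -5 - 1*(-2))² = (-18)² = 324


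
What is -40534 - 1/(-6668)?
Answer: -270280711/6668 ≈ -40534.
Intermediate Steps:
-40534 - 1/(-6668) = -40534 - 1*(-1/6668) = -40534 + 1/6668 = -270280711/6668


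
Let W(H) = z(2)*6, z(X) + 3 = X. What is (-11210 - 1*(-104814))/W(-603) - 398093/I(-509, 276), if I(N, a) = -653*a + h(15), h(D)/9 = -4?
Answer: -937280161/60088 ≈ -15598.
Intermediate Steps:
z(X) = -3 + X
h(D) = -36 (h(D) = 9*(-4) = -36)
W(H) = -6 (W(H) = (-3 + 2)*6 = -1*6 = -6)
I(N, a) = -36 - 653*a (I(N, a) = -653*a - 36 = -36 - 653*a)
(-11210 - 1*(-104814))/W(-603) - 398093/I(-509, 276) = (-11210 - 1*(-104814))/(-6) - 398093/(-36 - 653*276) = (-11210 + 104814)*(-⅙) - 398093/(-36 - 180228) = 93604*(-⅙) - 398093/(-180264) = -46802/3 - 398093*(-1/180264) = -46802/3 + 398093/180264 = -937280161/60088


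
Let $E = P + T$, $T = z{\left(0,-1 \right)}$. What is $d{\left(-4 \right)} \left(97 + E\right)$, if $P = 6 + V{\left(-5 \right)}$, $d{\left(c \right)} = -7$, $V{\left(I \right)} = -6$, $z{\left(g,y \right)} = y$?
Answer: $-672$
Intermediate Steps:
$T = -1$
$P = 0$ ($P = 6 - 6 = 0$)
$E = -1$ ($E = 0 - 1 = -1$)
$d{\left(-4 \right)} \left(97 + E\right) = - 7 \left(97 - 1\right) = \left(-7\right) 96 = -672$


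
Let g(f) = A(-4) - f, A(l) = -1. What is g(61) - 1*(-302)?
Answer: 240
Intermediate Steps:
g(f) = -1 - f
g(61) - 1*(-302) = (-1 - 1*61) - 1*(-302) = (-1 - 61) + 302 = -62 + 302 = 240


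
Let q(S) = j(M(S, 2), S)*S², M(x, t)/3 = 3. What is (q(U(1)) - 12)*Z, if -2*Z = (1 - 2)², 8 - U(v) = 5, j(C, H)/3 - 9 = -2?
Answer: -177/2 ≈ -88.500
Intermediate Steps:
M(x, t) = 9 (M(x, t) = 3*3 = 9)
j(C, H) = 21 (j(C, H) = 27 + 3*(-2) = 27 - 6 = 21)
U(v) = 3 (U(v) = 8 - 1*5 = 8 - 5 = 3)
Z = -½ (Z = -(1 - 2)²/2 = -½*(-1)² = -½*1 = -½ ≈ -0.50000)
q(S) = 21*S²
(q(U(1)) - 12)*Z = (21*3² - 12)*(-½) = (21*9 - 12)*(-½) = (189 - 12)*(-½) = 177*(-½) = -177/2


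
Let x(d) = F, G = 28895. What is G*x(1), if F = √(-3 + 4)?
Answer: 28895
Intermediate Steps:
F = 1 (F = √1 = 1)
x(d) = 1
G*x(1) = 28895*1 = 28895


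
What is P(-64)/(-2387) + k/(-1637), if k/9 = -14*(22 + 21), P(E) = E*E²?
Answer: 442062494/3907519 ≈ 113.13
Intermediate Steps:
P(E) = E³
k = -5418 (k = 9*(-14*(22 + 21)) = 9*(-14*43) = 9*(-602) = -5418)
P(-64)/(-2387) + k/(-1637) = (-64)³/(-2387) - 5418/(-1637) = -262144*(-1/2387) - 5418*(-1/1637) = 262144/2387 + 5418/1637 = 442062494/3907519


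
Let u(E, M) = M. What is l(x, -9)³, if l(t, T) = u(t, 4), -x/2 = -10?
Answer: 64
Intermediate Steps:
x = 20 (x = -2*(-10) = 20)
l(t, T) = 4
l(x, -9)³ = 4³ = 64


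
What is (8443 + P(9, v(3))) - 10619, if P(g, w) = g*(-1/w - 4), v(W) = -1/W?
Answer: -2185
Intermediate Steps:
P(g, w) = g*(-4 - 1/w)
(8443 + P(9, v(3))) - 10619 = (8443 + (-4*9 - 1*9/(-1/3))) - 10619 = (8443 + (-36 - 1*9/(-1*1/3))) - 10619 = (8443 + (-36 - 1*9/(-1/3))) - 10619 = (8443 + (-36 - 1*9*(-3))) - 10619 = (8443 + (-36 + 27)) - 10619 = (8443 - 9) - 10619 = 8434 - 10619 = -2185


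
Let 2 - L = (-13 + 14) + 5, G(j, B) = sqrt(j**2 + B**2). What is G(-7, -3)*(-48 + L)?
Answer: -52*sqrt(58) ≈ -396.02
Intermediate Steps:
G(j, B) = sqrt(B**2 + j**2)
L = -4 (L = 2 - ((-13 + 14) + 5) = 2 - (1 + 5) = 2 - 1*6 = 2 - 6 = -4)
G(-7, -3)*(-48 + L) = sqrt((-3)**2 + (-7)**2)*(-48 - 4) = sqrt(9 + 49)*(-52) = sqrt(58)*(-52) = -52*sqrt(58)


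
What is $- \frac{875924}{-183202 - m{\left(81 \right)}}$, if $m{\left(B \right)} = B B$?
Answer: $\frac{125132}{27109} \approx 4.6159$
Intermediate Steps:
$m{\left(B \right)} = B^{2}$
$- \frac{875924}{-183202 - m{\left(81 \right)}} = - \frac{875924}{-183202 - 81^{2}} = - \frac{875924}{-183202 - 6561} = - \frac{875924}{-189763} = \left(-875924\right) \left(- \frac{1}{189763}\right) = \frac{125132}{27109}$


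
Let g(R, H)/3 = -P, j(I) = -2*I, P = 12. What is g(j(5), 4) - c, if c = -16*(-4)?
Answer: -100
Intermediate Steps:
g(R, H) = -36 (g(R, H) = 3*(-1*12) = 3*(-12) = -36)
c = 64
g(j(5), 4) - c = -36 - 1*64 = -36 - 64 = -100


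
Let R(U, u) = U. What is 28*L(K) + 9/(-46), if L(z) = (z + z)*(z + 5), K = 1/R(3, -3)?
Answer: 41135/414 ≈ 99.360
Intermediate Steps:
K = ⅓ (K = 1/3 = ⅓ ≈ 0.33333)
L(z) = 2*z*(5 + z) (L(z) = (2*z)*(5 + z) = 2*z*(5 + z))
28*L(K) + 9/(-46) = 28*(2*(⅓)*(5 + ⅓)) + 9/(-46) = 28*(2*(⅓)*(16/3)) + 9*(-1/46) = 28*(32/9) - 9/46 = 896/9 - 9/46 = 41135/414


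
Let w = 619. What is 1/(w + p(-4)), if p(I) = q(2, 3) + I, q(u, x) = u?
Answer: 1/617 ≈ 0.0016207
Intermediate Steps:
p(I) = 2 + I
1/(w + p(-4)) = 1/(619 + (2 - 4)) = 1/(619 - 2) = 1/617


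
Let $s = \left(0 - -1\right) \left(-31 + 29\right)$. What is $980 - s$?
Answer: $982$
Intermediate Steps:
$s = -2$ ($s = \left(0 + 1\right) \left(-2\right) = 1 \left(-2\right) = -2$)
$980 - s = 980 - -2 = 980 + 2 = 982$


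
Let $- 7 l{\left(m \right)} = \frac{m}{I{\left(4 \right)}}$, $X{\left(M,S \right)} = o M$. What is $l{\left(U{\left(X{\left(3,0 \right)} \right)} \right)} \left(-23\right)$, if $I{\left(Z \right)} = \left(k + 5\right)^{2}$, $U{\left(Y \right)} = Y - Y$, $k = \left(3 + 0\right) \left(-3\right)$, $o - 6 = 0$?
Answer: $0$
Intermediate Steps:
$o = 6$ ($o = 6 + 0 = 6$)
$X{\left(M,S \right)} = 6 M$
$k = -9$ ($k = 3 \left(-3\right) = -9$)
$U{\left(Y \right)} = 0$
$I{\left(Z \right)} = 16$ ($I{\left(Z \right)} = \left(-9 + 5\right)^{2} = \left(-4\right)^{2} = 16$)
$l{\left(m \right)} = - \frac{m}{112}$ ($l{\left(m \right)} = - \frac{m \frac{1}{16}}{7} = - \frac{\frac{1}{16} m}{7} = - \frac{m}{112}$)
$l{\left(U{\left(X{\left(3,0 \right)} \right)} \right)} \left(-23\right) = \left(- \frac{1}{112}\right) 0 \left(-23\right) = 0 \left(-23\right) = 0$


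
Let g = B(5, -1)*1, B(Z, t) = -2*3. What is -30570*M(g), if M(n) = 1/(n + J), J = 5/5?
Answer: 6114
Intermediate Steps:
B(Z, t) = -6
J = 1 (J = 5*(1/5) = 1)
g = -6 (g = -6*1 = -6)
M(n) = 1/(1 + n) (M(n) = 1/(n + 1) = 1/(1 + n))
-30570*M(g) = -30570/(1 - 6) = -30570/(-5) = -30570*(-1/5) = 6114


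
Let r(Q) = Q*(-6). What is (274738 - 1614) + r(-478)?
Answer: 275992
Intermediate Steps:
r(Q) = -6*Q
(274738 - 1614) + r(-478) = (274738 - 1614) - 6*(-478) = 273124 + 2868 = 275992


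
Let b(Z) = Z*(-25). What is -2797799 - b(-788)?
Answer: -2817499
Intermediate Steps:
b(Z) = -25*Z
-2797799 - b(-788) = -2797799 - (-25)*(-788) = -2797799 - 1*19700 = -2797799 - 19700 = -2817499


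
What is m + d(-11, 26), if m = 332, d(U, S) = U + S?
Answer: 347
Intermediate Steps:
d(U, S) = S + U
m + d(-11, 26) = 332 + (26 - 11) = 332 + 15 = 347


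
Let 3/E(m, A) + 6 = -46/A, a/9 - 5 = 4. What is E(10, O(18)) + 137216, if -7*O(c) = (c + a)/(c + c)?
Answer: 167677985/1222 ≈ 1.3722e+5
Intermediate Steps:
a = 81 (a = 45 + 9*4 = 45 + 36 = 81)
O(c) = -(81 + c)/(14*c) (O(c) = -(c + 81)/(7*(c + c)) = -(81 + c)/(7*(2*c)) = -(81 + c)*1/(2*c)/7 = -(81 + c)/(14*c))
E(m, A) = 3/(-6 - 46/A)
E(10, O(18)) + 137216 = -3*(1/14)*(-81 - 1*18)/18/(46 + 6*((1/14)*(-81 - 1*18)/18)) + 137216 = -3*(1/14)*(1/18)*(-81 - 18)/(46 + 6*((1/14)*(1/18)*(-81 - 18))) + 137216 = -3*(1/14)*(1/18)*(-99)/(46 + 6*((1/14)*(1/18)*(-99))) + 137216 = -3*(-11/28)/(46 + 6*(-11/28)) + 137216 = -3*(-11/28)/(46 - 33/14) + 137216 = -3*(-11/28)/611/14 + 137216 = -3*(-11/28)*14/611 + 137216 = 33/1222 + 137216 = 167677985/1222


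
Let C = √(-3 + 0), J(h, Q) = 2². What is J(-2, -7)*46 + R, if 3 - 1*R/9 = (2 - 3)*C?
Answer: 211 + 9*I*√3 ≈ 211.0 + 15.588*I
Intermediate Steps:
J(h, Q) = 4
C = I*√3 (C = √(-3) = I*√3 ≈ 1.732*I)
R = 27 + 9*I*√3 (R = 27 - 9*(2 - 3)*I*√3 = 27 - (-9)*I*√3 = 27 + 9*I*√3 ≈ 27.0 + 15.588*I)
J(-2, -7)*46 + R = 4*46 + (27 + 9*I*√3) = 184 + (27 + 9*I*√3) = 211 + 9*I*√3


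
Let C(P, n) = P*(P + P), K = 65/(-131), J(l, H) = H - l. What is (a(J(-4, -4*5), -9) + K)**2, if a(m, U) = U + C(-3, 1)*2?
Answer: 12054784/17161 ≈ 702.45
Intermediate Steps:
K = -65/131 (K = 65*(-1/131) = -65/131 ≈ -0.49618)
C(P, n) = 2*P**2 (C(P, n) = P*(2*P) = 2*P**2)
a(m, U) = 36 + U (a(m, U) = U + (2*(-3)**2)*2 = U + (2*9)*2 = U + 18*2 = U + 36 = 36 + U)
(a(J(-4, -4*5), -9) + K)**2 = ((36 - 9) - 65/131)**2 = (27 - 65/131)**2 = (3472/131)**2 = 12054784/17161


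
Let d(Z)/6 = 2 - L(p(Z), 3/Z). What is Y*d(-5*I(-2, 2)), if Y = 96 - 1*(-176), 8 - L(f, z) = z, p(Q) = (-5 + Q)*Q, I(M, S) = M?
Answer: -46512/5 ≈ -9302.4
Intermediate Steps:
p(Q) = Q*(-5 + Q)
L(f, z) = 8 - z
Y = 272 (Y = 96 + 176 = 272)
d(Z) = -36 + 18/Z (d(Z) = 6*(2 - (8 - 3/Z)) = 6*(2 + (-8 + 3/Z)) = 6*(-6 + 3/Z) = -36 + 18/Z)
Y*d(-5*I(-2, 2)) = 272*(-36 + 18/((-5*(-2)))) = 272*(-36 + 18/10) = 272*(-36 + 18*(⅒)) = 272*(-36 + 9/5) = 272*(-171/5) = -46512/5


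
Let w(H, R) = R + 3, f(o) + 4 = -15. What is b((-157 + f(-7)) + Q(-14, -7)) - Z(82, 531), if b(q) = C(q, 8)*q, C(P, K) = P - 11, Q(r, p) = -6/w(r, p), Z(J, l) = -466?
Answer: 131343/4 ≈ 32836.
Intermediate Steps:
f(o) = -19 (f(o) = -4 - 15 = -19)
w(H, R) = 3 + R
Q(r, p) = -6/(3 + p)
C(P, K) = -11 + P
b(q) = q*(-11 + q) (b(q) = (-11 + q)*q = q*(-11 + q))
b((-157 + f(-7)) + Q(-14, -7)) - Z(82, 531) = ((-157 - 19) - 6/(3 - 7))*(-11 + ((-157 - 19) - 6/(3 - 7))) - 1*(-466) = (-176 - 6/(-4))*(-11 + (-176 - 6/(-4))) + 466 = (-176 - 6*(-1/4))*(-11 + (-176 - 6*(-1/4))) + 466 = (-176 + 3/2)*(-11 + (-176 + 3/2)) + 466 = -349*(-11 - 349/2)/2 + 466 = -349/2*(-371/2) + 466 = 129479/4 + 466 = 131343/4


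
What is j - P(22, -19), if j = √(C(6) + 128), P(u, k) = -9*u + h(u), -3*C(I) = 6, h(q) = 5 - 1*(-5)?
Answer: 188 + 3*√14 ≈ 199.23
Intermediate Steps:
h(q) = 10 (h(q) = 5 + 5 = 10)
C(I) = -2 (C(I) = -⅓*6 = -2)
P(u, k) = 10 - 9*u (P(u, k) = -9*u + 10 = 10 - 9*u)
j = 3*√14 (j = √(-2 + 128) = √126 = 3*√14 ≈ 11.225)
j - P(22, -19) = 3*√14 - (10 - 9*22) = 3*√14 - (10 - 198) = 3*√14 - 1*(-188) = 3*√14 + 188 = 188 + 3*√14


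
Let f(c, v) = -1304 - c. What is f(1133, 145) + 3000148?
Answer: 2997711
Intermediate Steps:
f(1133, 145) + 3000148 = (-1304 - 1*1133) + 3000148 = (-1304 - 1133) + 3000148 = -2437 + 3000148 = 2997711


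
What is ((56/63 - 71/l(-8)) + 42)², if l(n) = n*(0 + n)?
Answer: 579124225/331776 ≈ 1745.5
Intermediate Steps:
l(n) = n² (l(n) = n*n = n²)
((56/63 - 71/l(-8)) + 42)² = ((56/63 - 71/((-8)²)) + 42)² = ((56*(1/63) - 71/64) + 42)² = ((8/9 - 71*1/64) + 42)² = ((8/9 - 71/64) + 42)² = (-127/576 + 42)² = (24065/576)² = 579124225/331776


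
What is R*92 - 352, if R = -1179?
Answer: -108820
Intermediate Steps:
R*92 - 352 = -1179*92 - 352 = -108468 - 352 = -108820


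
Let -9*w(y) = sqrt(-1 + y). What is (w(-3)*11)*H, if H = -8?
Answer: 176*I/9 ≈ 19.556*I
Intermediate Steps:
w(y) = -sqrt(-1 + y)/9
(w(-3)*11)*H = (-sqrt(-1 - 3)/9*11)*(-8) = (-2*I/9*11)*(-8) = -22*I/9*(-8) = 176*I/9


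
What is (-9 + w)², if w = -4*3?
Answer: 441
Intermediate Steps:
w = -12
(-9 + w)² = (-9 - 12)² = (-21)² = 441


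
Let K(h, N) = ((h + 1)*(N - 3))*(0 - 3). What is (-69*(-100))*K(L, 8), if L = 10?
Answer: -1138500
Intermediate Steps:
K(h, N) = -3*(1 + h)*(-3 + N) (K(h, N) = ((1 + h)*(-3 + N))*(-3) = -3*(1 + h)*(-3 + N))
(-69*(-100))*K(L, 8) = (-69*(-100))*(9 - 3*8 + 9*10 - 3*8*10) = 6900*(9 - 24 + 90 - 240) = 6900*(-165) = -1138500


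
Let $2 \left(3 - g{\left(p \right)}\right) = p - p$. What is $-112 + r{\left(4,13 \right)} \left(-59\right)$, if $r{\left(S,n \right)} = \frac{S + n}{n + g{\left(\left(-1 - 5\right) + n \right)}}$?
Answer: $- \frac{2795}{16} \approx -174.69$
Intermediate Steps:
$g{\left(p \right)} = 3$ ($g{\left(p \right)} = 3 - \frac{p - p}{2} = 3 - 0 = 3 + 0 = 3$)
$r{\left(S,n \right)} = \frac{S + n}{3 + n}$ ($r{\left(S,n \right)} = \frac{S + n}{n + 3} = \frac{S + n}{3 + n}$)
$-112 + r{\left(4,13 \right)} \left(-59\right) = -112 + \frac{4 + 13}{3 + 13} \left(-59\right) = -112 + \frac{1}{16} \cdot 17 \left(-59\right) = -112 + \frac{17}{16} \left(-59\right) = -112 - \frac{1003}{16} = - \frac{2795}{16}$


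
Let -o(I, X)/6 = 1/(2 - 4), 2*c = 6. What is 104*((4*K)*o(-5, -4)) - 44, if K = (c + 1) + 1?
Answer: 6196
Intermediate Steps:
c = 3 (c = (½)*6 = 3)
K = 5 (K = (3 + 1) + 1 = 4 + 1 = 5)
o(I, X) = 3 (o(I, X) = -6/(2 - 4) = -6/(-2) = -6*(-½) = 3)
104*((4*K)*o(-5, -4)) - 44 = 104*((4*5)*3) - 44 = 104*(20*3) - 44 = 104*60 - 44 = 6240 - 44 = 6196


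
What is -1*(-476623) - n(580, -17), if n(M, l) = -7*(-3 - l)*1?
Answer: 476721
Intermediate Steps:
n(M, l) = 21 + 7*l (n(M, l) = (21 + 7*l)*1 = 21 + 7*l)
-1*(-476623) - n(580, -17) = -1*(-476623) - (21 + 7*(-17)) = 476623 - (21 - 119) = 476623 - 1*(-98) = 476623 + 98 = 476721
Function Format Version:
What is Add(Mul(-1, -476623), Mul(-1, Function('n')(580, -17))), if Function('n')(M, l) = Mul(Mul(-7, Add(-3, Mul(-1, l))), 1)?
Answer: 476721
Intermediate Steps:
Function('n')(M, l) = Add(21, Mul(7, l)) (Function('n')(M, l) = Mul(Add(21, Mul(7, l)), 1) = Add(21, Mul(7, l)))
Add(Mul(-1, -476623), Mul(-1, Function('n')(580, -17))) = Add(Mul(-1, -476623), Mul(-1, Add(21, Mul(7, -17)))) = Add(476623, Mul(-1, Add(21, -119))) = Add(476623, Mul(-1, -98)) = Add(476623, 98) = 476721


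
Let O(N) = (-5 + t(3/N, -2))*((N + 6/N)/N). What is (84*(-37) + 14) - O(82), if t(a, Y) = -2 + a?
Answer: -851044881/275684 ≈ -3087.0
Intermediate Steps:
O(N) = (-7 + 3/N)*(N + 6/N)/N (O(N) = (-5 + (-2 + 3/N))*((N + 6/N)/N) = (-7 + 3/N)*((N + 6/N)/N) = (-7 + 3/N)*(N + 6/N)/N)
(84*(-37) + 14) - O(82) = (84*(-37) + 14) - (-7 - 42/82² + 3/82 + 18/82³) = (-3108 + 14) - (-7 - 42*1/6724 + 3*(1/82) + 18*(1/551368)) = -3094 - (-7 - 21/3362 + 3/82 + 9/275684) = -3094 - 1*(-1921415/275684) = -3094 + 1921415/275684 = -851044881/275684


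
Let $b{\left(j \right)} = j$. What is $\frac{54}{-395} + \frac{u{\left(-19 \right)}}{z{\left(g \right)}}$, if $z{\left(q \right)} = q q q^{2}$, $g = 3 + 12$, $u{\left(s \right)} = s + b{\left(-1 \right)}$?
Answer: $- \frac{109666}{799875} \approx -0.1371$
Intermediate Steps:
$u{\left(s \right)} = -1 + s$ ($u{\left(s \right)} = s - 1 = -1 + s$)
$g = 15$
$z{\left(q \right)} = q^{4}$ ($z{\left(q \right)} = q^{2} q^{2} = q^{4}$)
$\frac{54}{-395} + \frac{u{\left(-19 \right)}}{z{\left(g \right)}} = \frac{54}{-395} + \frac{-1 - 19}{15^{4}} = 54 \left(- \frac{1}{395}\right) - \frac{20}{50625} = - \frac{54}{395} - \frac{4}{10125} = - \frac{109666}{799875}$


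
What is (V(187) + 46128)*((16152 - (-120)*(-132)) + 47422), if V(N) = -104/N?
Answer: 411745464688/187 ≈ 2.2018e+9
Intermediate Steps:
(V(187) + 46128)*((16152 - (-120)*(-132)) + 47422) = (-104/187 + 46128)*((16152 - (-120)*(-132)) + 47422) = (-104*1/187 + 46128)*((16152 - 1*15840) + 47422) = (-104/187 + 46128)*((16152 - 15840) + 47422) = 8625832*(312 + 47422)/187 = (8625832/187)*47734 = 411745464688/187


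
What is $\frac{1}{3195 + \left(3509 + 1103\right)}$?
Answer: $\frac{1}{7807} \approx 0.00012809$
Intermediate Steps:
$\frac{1}{3195 + \left(3509 + 1103\right)} = \frac{1}{3195 + 4612} = \frac{1}{7807}$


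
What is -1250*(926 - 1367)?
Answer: 551250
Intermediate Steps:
-1250*(926 - 1367) = -1250*(-441) = 551250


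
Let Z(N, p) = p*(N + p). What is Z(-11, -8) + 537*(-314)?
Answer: -168466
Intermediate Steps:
Z(-11, -8) + 537*(-314) = -8*(-11 - 8) + 537*(-314) = -8*(-19) - 168618 = 152 - 168618 = -168466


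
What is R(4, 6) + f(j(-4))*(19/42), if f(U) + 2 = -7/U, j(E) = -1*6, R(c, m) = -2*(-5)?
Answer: 2425/252 ≈ 9.6230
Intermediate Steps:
R(c, m) = 10
j(E) = -6
f(U) = -2 - 7/U
R(4, 6) + f(j(-4))*(19/42) = 10 + (-2 - 7/(-6))*(19/42) = 10 + (-2 - 7*(-⅙))*(19*(1/42)) = 10 + (-2 + 7/6)*(19/42) = 10 - ⅚*19/42 = 10 - 95/252 = 2425/252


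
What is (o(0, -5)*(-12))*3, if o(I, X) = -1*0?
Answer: 0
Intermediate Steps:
o(I, X) = 0
(o(0, -5)*(-12))*3 = (0*(-12))*3 = 0*3 = 0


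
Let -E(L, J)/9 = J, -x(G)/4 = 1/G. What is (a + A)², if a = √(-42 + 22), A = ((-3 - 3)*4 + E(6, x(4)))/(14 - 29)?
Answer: -19 + 4*I*√5 ≈ -19.0 + 8.9443*I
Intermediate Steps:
x(G) = -4/G
E(L, J) = -9*J
A = 1 (A = ((-3 - 3)*4 - (-36)/4)/(14 - 29) = (-6*4 - (-36)/4)/(-15) = (-24 - 9*(-1))*(-1/15) = (-24 + 9)*(-1/15) = -15*(-1/15) = 1)
a = 2*I*√5 (a = √(-20) = 2*I*√5 ≈ 4.4721*I)
(a + A)² = (2*I*√5 + 1)² = (1 + 2*I*√5)²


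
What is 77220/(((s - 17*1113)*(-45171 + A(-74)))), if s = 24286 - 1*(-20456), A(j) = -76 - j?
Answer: -8580/129601337 ≈ -6.6203e-5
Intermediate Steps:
s = 44742 (s = 24286 + 20456 = 44742)
77220/(((s - 17*1113)*(-45171 + A(-74)))) = 77220/(((44742 - 17*1113)*(-45171 + (-76 - 1*(-74))))) = 77220/(((44742 - 18921)*(-45171 + (-76 + 74)))) = 77220/((25821*(-45171 - 2))) = 77220/((25821*(-45173))) = 77220/(-1166412033) = 77220*(-1/1166412033) = -8580/129601337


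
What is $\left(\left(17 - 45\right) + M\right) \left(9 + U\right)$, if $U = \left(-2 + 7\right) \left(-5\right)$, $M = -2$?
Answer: $480$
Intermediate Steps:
$U = -25$ ($U = 5 \left(-5\right) = -25$)
$\left(\left(17 - 45\right) + M\right) \left(9 + U\right) = \left(\left(17 - 45\right) - 2\right) \left(9 - 25\right) = \left(-28 - 2\right) \left(-16\right) = \left(-30\right) \left(-16\right) = 480$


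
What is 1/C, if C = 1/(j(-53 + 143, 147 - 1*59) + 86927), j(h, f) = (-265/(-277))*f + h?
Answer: 24127029/277 ≈ 87101.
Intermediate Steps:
j(h, f) = h + 265*f/277 (j(h, f) = (-265*(-1/277))*f + h = 265*f/277 + h = h + 265*f/277)
C = 277/24127029 (C = 1/(((-53 + 143) + 265*(147 - 1*59)/277) + 86927) = 1/((90 + 265*(147 - 59)/277) + 86927) = 1/((90 + (265/277)*88) + 86927) = 1/((90 + 23320/277) + 86927) = 1/(48250/277 + 86927) = 1/(24127029/277) = 277/24127029 ≈ 1.1481e-5)
1/C = 1/(277/24127029) = 24127029/277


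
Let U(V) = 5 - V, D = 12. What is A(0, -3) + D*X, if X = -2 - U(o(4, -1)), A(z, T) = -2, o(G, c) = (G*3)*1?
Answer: 58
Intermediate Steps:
o(G, c) = 3*G (o(G, c) = (3*G)*1 = 3*G)
X = 5 (X = -2 - (5 - 3*4) = -2 - (5 - 1*12) = -2 - (5 - 12) = -2 - 1*(-7) = -2 + 7 = 5)
A(0, -3) + D*X = -2 + 12*5 = -2 + 60 = 58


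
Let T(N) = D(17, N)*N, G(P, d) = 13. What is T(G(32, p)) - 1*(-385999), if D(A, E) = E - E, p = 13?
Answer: 385999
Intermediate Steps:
D(A, E) = 0
T(N) = 0 (T(N) = 0*N = 0)
T(G(32, p)) - 1*(-385999) = 0 - 1*(-385999) = 0 + 385999 = 385999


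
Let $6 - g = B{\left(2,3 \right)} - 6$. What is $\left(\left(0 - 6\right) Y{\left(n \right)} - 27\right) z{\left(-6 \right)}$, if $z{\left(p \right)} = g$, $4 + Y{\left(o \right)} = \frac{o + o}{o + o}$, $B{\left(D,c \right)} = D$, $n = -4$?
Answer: $-90$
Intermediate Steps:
$g = 10$ ($g = 6 - \left(2 - 6\right) = 6 - -4 = 6 + 4 = 10$)
$Y{\left(o \right)} = -3$ ($Y{\left(o \right)} = -4 + \frac{o + o}{o + o} = -4 + \frac{2 o}{2 o} = -4 + 2 o \frac{1}{2 o} = -4 + 1 = -3$)
$z{\left(p \right)} = 10$
$\left(\left(0 - 6\right) Y{\left(n \right)} - 27\right) z{\left(-6 \right)} = \left(\left(0 - 6\right) \left(-3\right) - 27\right) 10 = \left(\left(-6\right) \left(-3\right) - 27\right) 10 = \left(18 - 27\right) 10 = \left(-9\right) 10 = -90$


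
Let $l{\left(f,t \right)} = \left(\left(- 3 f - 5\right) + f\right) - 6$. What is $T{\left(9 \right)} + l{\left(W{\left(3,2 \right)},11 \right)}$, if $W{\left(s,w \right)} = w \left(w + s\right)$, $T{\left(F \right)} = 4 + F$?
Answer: $-18$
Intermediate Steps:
$W{\left(s,w \right)} = w \left(s + w\right)$
$l{\left(f,t \right)} = -11 - 2 f$ ($l{\left(f,t \right)} = \left(\left(-5 - 3 f\right) + f\right) - 6 = \left(-5 - 2 f\right) - 6 = -11 - 2 f$)
$T{\left(9 \right)} + l{\left(W{\left(3,2 \right)},11 \right)} = \left(4 + 9\right) - \left(11 + 2 \cdot 2 \left(3 + 2\right)\right) = 13 - \left(11 + 2 \cdot 2 \cdot 5\right) = 13 - 31 = -18$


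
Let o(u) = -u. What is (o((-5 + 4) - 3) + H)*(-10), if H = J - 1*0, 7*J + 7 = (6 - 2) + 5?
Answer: -300/7 ≈ -42.857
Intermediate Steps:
J = 2/7 (J = -1 + ((6 - 2) + 5)/7 = -1 + (4 + 5)/7 = -1 + (1/7)*9 = -1 + 9/7 = 2/7 ≈ 0.28571)
H = 2/7 (H = 2/7 - 1*0 = 2/7 + 0 = 2/7 ≈ 0.28571)
(o((-5 + 4) - 3) + H)*(-10) = (-((-5 + 4) - 3) + 2/7)*(-10) = (-(-1 - 3) + 2/7)*(-10) = (-1*(-4) + 2/7)*(-10) = (4 + 2/7)*(-10) = (30/7)*(-10) = -300/7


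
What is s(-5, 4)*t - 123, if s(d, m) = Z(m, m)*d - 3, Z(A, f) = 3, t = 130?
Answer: -2463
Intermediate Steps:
s(d, m) = -3 + 3*d (s(d, m) = 3*d - 3 = -3 + 3*d)
s(-5, 4)*t - 123 = (-3 + 3*(-5))*130 - 123 = (-3 - 15)*130 - 123 = -18*130 - 123 = -2340 - 123 = -2463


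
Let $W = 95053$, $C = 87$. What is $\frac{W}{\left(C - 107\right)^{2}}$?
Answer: $\frac{95053}{400} \approx 237.63$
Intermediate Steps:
$\frac{W}{\left(C - 107\right)^{2}} = \frac{95053}{\left(87 - 107\right)^{2}} = \frac{95053}{\left(-20\right)^{2}} = \frac{95053}{400}$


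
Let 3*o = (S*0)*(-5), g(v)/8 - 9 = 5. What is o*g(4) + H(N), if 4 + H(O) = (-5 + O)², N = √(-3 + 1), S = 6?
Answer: 19 - 10*I*√2 ≈ 19.0 - 14.142*I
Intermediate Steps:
g(v) = 112 (g(v) = 72 + 8*5 = 72 + 40 = 112)
N = I*√2 (N = √(-2) = I*√2 ≈ 1.4142*I)
H(O) = -4 + (-5 + O)²
o = 0 (o = ((6*0)*(-5))/3 = (0*(-5))/3 = (⅓)*0 = 0)
o*g(4) + H(N) = 0*112 + (-4 + (-5 + I*√2)²) = 0 + (-4 + (-5 + I*√2)²) = -4 + (-5 + I*√2)²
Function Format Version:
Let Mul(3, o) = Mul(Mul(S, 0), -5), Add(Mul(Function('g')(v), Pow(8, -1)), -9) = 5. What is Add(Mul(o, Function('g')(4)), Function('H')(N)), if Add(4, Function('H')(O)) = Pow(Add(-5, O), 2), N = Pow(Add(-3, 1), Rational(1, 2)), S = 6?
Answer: Add(19, Mul(-10, I, Pow(2, Rational(1, 2)))) ≈ Add(19.000, Mul(-14.142, I))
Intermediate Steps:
Function('g')(v) = 112 (Function('g')(v) = Add(72, Mul(8, 5)) = Add(72, 40) = 112)
N = Mul(I, Pow(2, Rational(1, 2))) (N = Pow(-2, Rational(1, 2)) = Mul(I, Pow(2, Rational(1, 2))) ≈ Mul(1.4142, I))
Function('H')(O) = Add(-4, Pow(Add(-5, O), 2))
o = 0 (o = Mul(Rational(1, 3), Mul(Mul(6, 0), -5)) = Mul(Rational(1, 3), Mul(0, -5)) = Mul(Rational(1, 3), 0) = 0)
Add(Mul(o, Function('g')(4)), Function('H')(N)) = Add(Mul(0, 112), Add(-4, Pow(Add(-5, Mul(I, Pow(2, Rational(1, 2)))), 2))) = Add(0, Add(-4, Pow(Add(-5, Mul(I, Pow(2, Rational(1, 2)))), 2))) = Add(-4, Pow(Add(-5, Mul(I, Pow(2, Rational(1, 2)))), 2))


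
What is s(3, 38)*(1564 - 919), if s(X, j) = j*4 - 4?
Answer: 95460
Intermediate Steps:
s(X, j) = -4 + 4*j (s(X, j) = 4*j - 4 = -4 + 4*j)
s(3, 38)*(1564 - 919) = (-4 + 4*38)*(1564 - 919) = (-4 + 152)*645 = 148*645 = 95460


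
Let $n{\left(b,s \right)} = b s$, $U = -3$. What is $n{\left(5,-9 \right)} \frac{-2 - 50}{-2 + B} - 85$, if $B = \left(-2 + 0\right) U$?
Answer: $500$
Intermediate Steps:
$B = 6$ ($B = \left(-2 + 0\right) \left(-3\right) = \left(-2\right) \left(-3\right) = 6$)
$n{\left(5,-9 \right)} \frac{-2 - 50}{-2 + B} - 85 = 5 \left(-9\right) \frac{-2 - 50}{-2 + 6} - 85 = - 45 \left(- \frac{52}{4}\right) - 85 = - 45 \left(\left(-52\right) \frac{1}{4}\right) - 85 = \left(-45\right) \left(-13\right) - 85 = 585 - 85 = 500$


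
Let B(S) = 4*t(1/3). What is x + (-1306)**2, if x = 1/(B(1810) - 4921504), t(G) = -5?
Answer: 8394328509263/4921524 ≈ 1.7056e+6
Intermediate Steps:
B(S) = -20 (B(S) = 4*(-5) = -20)
x = -1/4921524 (x = 1/(-20 - 4921504) = 1/(-4921524) = -1/4921524 ≈ -2.0319e-7)
x + (-1306)**2 = -1/4921524 + (-1306)**2 = -1/4921524 + 1705636 = 8394328509263/4921524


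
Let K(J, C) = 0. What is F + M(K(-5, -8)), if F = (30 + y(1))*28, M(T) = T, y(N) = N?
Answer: 868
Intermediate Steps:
F = 868 (F = (30 + 1)*28 = 31*28 = 868)
F + M(K(-5, -8)) = 868 + 0 = 868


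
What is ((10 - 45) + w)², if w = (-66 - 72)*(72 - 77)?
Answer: 429025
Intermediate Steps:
w = 690 (w = -138*(-5) = 690)
((10 - 45) + w)² = ((10 - 45) + 690)² = (-35 + 690)² = 655² = 429025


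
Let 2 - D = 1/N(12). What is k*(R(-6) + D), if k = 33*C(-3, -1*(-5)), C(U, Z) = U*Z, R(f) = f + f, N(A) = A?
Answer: 19965/4 ≈ 4991.3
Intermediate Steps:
R(f) = 2*f
D = 23/12 (D = 2 - 1/12 = 23/12 ≈ 1.9167)
k = -495 (k = 33*(-(-3)*(-5)) = 33*(-3*5) = 33*(-15) = -495)
k*(R(-6) + D) = -495*(2*(-6) + 23/12) = -495*(-12 + 23/12) = -495*(-121/12) = 19965/4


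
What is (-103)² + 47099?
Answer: 57708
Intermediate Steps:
(-103)² + 47099 = 10609 + 47099 = 57708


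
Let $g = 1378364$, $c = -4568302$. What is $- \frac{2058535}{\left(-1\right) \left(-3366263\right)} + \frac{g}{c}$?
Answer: $- \frac{7021972645651}{7689052997713} \approx -0.91324$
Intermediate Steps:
$- \frac{2058535}{\left(-1\right) \left(-3366263\right)} + \frac{g}{c} = - \frac{2058535}{\left(-1\right) \left(-3366263\right)} + \frac{1378364}{-4568302} = - \frac{2058535}{3366263} + 1378364 \left(- \frac{1}{4568302}\right) = \left(-2058535\right) \frac{1}{3366263} - \frac{689182}{2284151} = - \frac{2058535}{3366263} - \frac{689182}{2284151} = - \frac{7021972645651}{7689052997713}$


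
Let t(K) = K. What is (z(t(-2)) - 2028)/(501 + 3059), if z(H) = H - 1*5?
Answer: -407/712 ≈ -0.57163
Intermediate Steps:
z(H) = -5 + H (z(H) = H - 5 = -5 + H)
(z(t(-2)) - 2028)/(501 + 3059) = ((-5 - 2) - 2028)/(501 + 3059) = (-7 - 2028)/3560 = -2035*1/3560 = -407/712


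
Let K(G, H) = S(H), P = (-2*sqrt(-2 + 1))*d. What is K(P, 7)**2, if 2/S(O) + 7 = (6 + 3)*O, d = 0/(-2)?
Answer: 1/784 ≈ 0.0012755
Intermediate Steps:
d = 0 (d = 0*(-1/2) = 0)
P = 0 (P = -2*sqrt(-2 + 1)*0 = -2*I*0 = 0)
S(O) = 2/(-7 + 9*O) (S(O) = 2/(-7 + (6 + 3)*O) = 2/(-7 + 9*O))
K(G, H) = 2/(-7 + 9*H)
K(P, 7)**2 = (2/(-7 + 9*7))**2 = (2/(-7 + 63))**2 = (2/56)**2 = (2*(1/56))**2 = (1/28)**2 = 1/784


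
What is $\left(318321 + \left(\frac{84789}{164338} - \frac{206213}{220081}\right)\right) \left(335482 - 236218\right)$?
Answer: $\frac{571408952240560780896}{18083835689} \approx 3.1598 \cdot 10^{10}$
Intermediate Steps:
$\left(318321 + \left(\frac{84789}{164338} - \frac{206213}{220081}\right)\right) \left(335482 - 236218\right) = \left(318321 + \left(84789 \cdot \frac{1}{164338} - \frac{206213}{220081}\right)\right) \left(335482 - 236218\right) = \left(318321 + \left(\frac{84789}{164338} - \frac{206213}{220081}\right)\right) 99264 = \left(318321 - \frac{15228184085}{36167671378}\right) 99264 = \frac{11512914092532253}{36167671378} \cdot 99264 = \frac{571408952240560780896}{18083835689}$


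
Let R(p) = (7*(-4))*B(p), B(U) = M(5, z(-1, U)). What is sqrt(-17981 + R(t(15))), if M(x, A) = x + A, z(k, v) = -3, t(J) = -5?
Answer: I*sqrt(18037) ≈ 134.3*I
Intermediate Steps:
M(x, A) = A + x
B(U) = 2 (B(U) = -3 + 5 = 2)
R(p) = -56 (R(p) = (7*(-4))*2 = -28*2 = -56)
sqrt(-17981 + R(t(15))) = sqrt(-17981 - 56) = sqrt(-18037) = I*sqrt(18037)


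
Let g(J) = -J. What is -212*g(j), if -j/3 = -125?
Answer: 79500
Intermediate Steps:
j = 375 (j = -3*(-125) = 375)
-212*g(j) = -(-212)*375 = -212*(-375) = 79500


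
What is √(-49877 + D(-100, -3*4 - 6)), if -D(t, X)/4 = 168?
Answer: I*√50549 ≈ 224.83*I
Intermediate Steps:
D(t, X) = -672 (D(t, X) = -4*168 = -672)
√(-49877 + D(-100, -3*4 - 6)) = √(-49877 - 672) = √(-50549) = I*√50549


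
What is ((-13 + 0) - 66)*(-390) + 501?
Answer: 31311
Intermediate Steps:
((-13 + 0) - 66)*(-390) + 501 = (-13 - 66)*(-390) + 501 = -79*(-390) + 501 = 30810 + 501 = 31311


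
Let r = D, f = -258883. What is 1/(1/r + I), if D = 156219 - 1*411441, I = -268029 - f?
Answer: -255222/2334260413 ≈ -0.00010934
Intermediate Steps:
I = -9146 (I = -268029 - 1*(-258883) = -268029 + 258883 = -9146)
D = -255222 (D = 156219 - 411441 = -255222)
r = -255222
1/(1/r + I) = 1/(1/(-255222) - 9146) = 1/(-1/255222 - 9146) = 1/(-2334260413/255222) = -255222/2334260413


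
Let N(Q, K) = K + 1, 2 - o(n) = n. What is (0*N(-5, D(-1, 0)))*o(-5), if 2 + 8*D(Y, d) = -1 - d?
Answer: 0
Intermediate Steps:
D(Y, d) = -3/8 - d/8 (D(Y, d) = -¼ + (-1 - d)/8 = -¼ + (-⅛ - d/8) = -3/8 - d/8)
o(n) = 2 - n
N(Q, K) = 1 + K
(0*N(-5, D(-1, 0)))*o(-5) = (0*(1 + (-3/8 - ⅛*0)))*(2 - 1*(-5)) = (0*(1 + (-3/8 + 0)))*(2 + 5) = (0*(1 - 3/8))*7 = (0*(5/8))*7 = 0*7 = 0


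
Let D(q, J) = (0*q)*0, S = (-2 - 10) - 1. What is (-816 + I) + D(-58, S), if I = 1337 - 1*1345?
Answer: -824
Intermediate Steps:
S = -13 (S = -12 - 1 = -13)
I = -8 (I = 1337 - 1345 = -8)
D(q, J) = 0 (D(q, J) = 0*0 = 0)
(-816 + I) + D(-58, S) = (-816 - 8) + 0 = -824 + 0 = -824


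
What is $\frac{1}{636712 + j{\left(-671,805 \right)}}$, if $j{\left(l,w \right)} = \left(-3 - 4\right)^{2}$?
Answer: $\frac{1}{636761} \approx 1.5704 \cdot 10^{-6}$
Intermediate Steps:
$j{\left(l,w \right)} = 49$ ($j{\left(l,w \right)} = \left(-7\right)^{2} = 49$)
$\frac{1}{636712 + j{\left(-671,805 \right)}} = \frac{1}{636712 + 49} = \frac{1}{636761}$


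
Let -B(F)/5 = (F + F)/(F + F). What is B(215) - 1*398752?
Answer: -398757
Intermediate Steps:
B(F) = -5 (B(F) = -5*(F + F)/(F + F) = -5*2*F/(2*F) = -5*2*F*1/(2*F) = -5*1 = -5)
B(215) - 1*398752 = -5 - 1*398752 = -5 - 398752 = -398757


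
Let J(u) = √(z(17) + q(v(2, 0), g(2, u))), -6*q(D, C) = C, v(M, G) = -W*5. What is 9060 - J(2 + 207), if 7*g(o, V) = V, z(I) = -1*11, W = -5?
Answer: 9060 - I*√28182/42 ≈ 9060.0 - 3.997*I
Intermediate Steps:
z(I) = -11
g(o, V) = V/7
v(M, G) = 25 (v(M, G) = -1*(-5)*5 = 5*5 = 25)
q(D, C) = -C/6
J(u) = √(-11 - u/42)
9060 - J(2 + 207) = 9060 - √(-19404 - 42*(2 + 207))/42 = 9060 - √(-19404 - 42*209)/42 = 9060 - √(-19404 - 8778)/42 = 9060 - √(-28182)/42 = 9060 - I*√28182/42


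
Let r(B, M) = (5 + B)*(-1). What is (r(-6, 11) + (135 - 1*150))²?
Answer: 196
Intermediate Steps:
r(B, M) = -5 - B
(r(-6, 11) + (135 - 1*150))² = ((-5 - 1*(-6)) + (135 - 1*150))² = ((-5 + 6) + (135 - 150))² = (1 - 15)² = (-14)² = 196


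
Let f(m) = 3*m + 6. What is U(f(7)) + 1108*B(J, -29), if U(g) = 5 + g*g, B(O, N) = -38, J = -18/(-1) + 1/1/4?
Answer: -41370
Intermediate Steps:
J = 22 (J = -18*(-1) + 1/(¼) = 18 + 1*4 = 18 + 4 = 22)
f(m) = 6 + 3*m
U(g) = 5 + g²
U(f(7)) + 1108*B(J, -29) = (5 + (6 + 3*7)²) + 1108*(-38) = (5 + (6 + 21)²) - 42104 = (5 + 27²) - 42104 = (5 + 729) - 42104 = 734 - 42104 = -41370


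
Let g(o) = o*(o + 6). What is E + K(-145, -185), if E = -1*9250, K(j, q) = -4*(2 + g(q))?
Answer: -141718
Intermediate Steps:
g(o) = o*(6 + o)
K(j, q) = -8 - 4*q*(6 + q) (K(j, q) = -4*(2 + q*(6 + q)) = -8 - 4*q*(6 + q))
E = -9250
E + K(-145, -185) = -9250 + (-8 - 4*(-185)*(6 - 185)) = -9250 + (-8 - 4*(-185)*(-179)) = -9250 + (-8 - 132460) = -9250 - 132468 = -141718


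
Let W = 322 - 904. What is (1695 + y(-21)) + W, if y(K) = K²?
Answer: 1554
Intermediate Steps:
W = -582
(1695 + y(-21)) + W = (1695 + (-21)²) - 582 = (1695 + 441) - 582 = 2136 - 582 = 1554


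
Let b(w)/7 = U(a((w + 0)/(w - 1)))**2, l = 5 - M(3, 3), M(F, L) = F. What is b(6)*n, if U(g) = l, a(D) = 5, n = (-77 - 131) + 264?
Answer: 1568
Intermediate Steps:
n = 56 (n = -208 + 264 = 56)
l = 2 (l = 5 - 1*3 = 5 - 3 = 2)
U(g) = 2
b(w) = 28 (b(w) = 7*2**2 = 7*4 = 28)
b(6)*n = 28*56 = 1568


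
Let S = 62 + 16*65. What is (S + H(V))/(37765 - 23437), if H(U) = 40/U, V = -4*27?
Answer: 3718/48357 ≈ 0.076887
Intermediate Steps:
V = -108
S = 1102 (S = 62 + 1040 = 1102)
(S + H(V))/(37765 - 23437) = (1102 + 40/(-108))/(37765 - 23437) = (1102 + 40*(-1/108))/14328 = (1102 - 10/27)*(1/14328) = (29744/27)*(1/14328) = 3718/48357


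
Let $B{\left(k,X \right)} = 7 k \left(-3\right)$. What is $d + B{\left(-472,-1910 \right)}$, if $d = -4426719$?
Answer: $-4416807$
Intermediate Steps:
$B{\left(k,X \right)} = - 21 k$
$d + B{\left(-472,-1910 \right)} = -4426719 - -9912 = -4426719 + 9912 = -4416807$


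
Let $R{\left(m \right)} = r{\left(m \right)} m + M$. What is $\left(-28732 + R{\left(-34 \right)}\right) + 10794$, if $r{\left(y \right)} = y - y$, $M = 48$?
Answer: $-17890$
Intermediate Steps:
$r{\left(y \right)} = 0$
$R{\left(m \right)} = 48$ ($R{\left(m \right)} = 0 m + 48 = 0 + 48 = 48$)
$\left(-28732 + R{\left(-34 \right)}\right) + 10794 = \left(-28732 + 48\right) + 10794 = -28684 + 10794 = -17890$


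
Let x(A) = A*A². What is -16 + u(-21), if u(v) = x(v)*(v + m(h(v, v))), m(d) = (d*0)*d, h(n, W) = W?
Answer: 194465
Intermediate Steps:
m(d) = 0 (m(d) = 0*d = 0)
x(A) = A³
u(v) = v⁴ (u(v) = v³*(v + 0) = v³*v = v⁴)
-16 + u(-21) = -16 + (-21)⁴ = -16 + 194481 = 194465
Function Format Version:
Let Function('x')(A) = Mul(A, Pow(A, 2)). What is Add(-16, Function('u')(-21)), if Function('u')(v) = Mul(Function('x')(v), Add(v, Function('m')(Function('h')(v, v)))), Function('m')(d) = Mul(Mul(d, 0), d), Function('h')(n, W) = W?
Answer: 194465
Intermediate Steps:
Function('m')(d) = 0 (Function('m')(d) = Mul(0, d) = 0)
Function('x')(A) = Pow(A, 3)
Function('u')(v) = Pow(v, 4) (Function('u')(v) = Mul(Pow(v, 3), Add(v, 0)) = Mul(Pow(v, 3), v) = Pow(v, 4))
Add(-16, Function('u')(-21)) = Add(-16, Pow(-21, 4)) = Add(-16, 194481) = 194465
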